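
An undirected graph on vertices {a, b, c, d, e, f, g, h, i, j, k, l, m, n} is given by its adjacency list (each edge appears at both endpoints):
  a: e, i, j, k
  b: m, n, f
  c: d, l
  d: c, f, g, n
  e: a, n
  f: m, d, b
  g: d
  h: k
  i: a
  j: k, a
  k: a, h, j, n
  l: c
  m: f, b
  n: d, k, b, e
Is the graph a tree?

The graph has 14 vertices and 17 edges.
Connected but with 17 > 13 edges, so it has a cycle and is not a tree.

No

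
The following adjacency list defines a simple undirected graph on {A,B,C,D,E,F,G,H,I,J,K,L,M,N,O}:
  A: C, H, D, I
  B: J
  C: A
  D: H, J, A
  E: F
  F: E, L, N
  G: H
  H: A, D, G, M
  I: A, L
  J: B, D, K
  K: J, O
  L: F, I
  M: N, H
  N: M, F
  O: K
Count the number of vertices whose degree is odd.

Degrees: A:4, B:1, C:1, D:3, E:1, F:3, G:1, H:4, I:2, J:3, K:2, L:2, M:2, N:2, O:1
Odd-degree vertices: B, C, D, E, F, G, J, O.

8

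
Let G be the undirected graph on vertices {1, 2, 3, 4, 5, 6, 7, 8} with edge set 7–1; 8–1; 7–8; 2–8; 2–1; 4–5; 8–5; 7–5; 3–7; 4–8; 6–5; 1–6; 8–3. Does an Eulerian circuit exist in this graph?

Degrees: 1:4, 2:2, 3:2, 4:2, 5:4, 6:2, 7:4, 8:6
Every vertex has even degree and the edges form a single connected piece, so an Eulerian circuit exists.

Yes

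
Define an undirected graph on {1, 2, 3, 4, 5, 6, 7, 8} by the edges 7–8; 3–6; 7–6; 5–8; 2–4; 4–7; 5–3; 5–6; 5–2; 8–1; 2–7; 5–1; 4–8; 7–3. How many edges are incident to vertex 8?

4

Neighbors of 8: 1, 4, 5, 7.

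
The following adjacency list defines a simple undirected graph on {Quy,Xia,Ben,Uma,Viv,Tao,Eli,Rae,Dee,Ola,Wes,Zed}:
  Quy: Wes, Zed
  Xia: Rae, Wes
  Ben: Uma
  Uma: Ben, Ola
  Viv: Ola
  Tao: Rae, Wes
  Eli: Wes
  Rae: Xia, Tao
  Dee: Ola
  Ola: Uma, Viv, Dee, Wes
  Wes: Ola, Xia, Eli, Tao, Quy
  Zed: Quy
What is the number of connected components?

1

Component: {Quy, Xia, Ben, Uma, Viv, Tao, Eli, Rae, Dee, Ola, Wes, Zed}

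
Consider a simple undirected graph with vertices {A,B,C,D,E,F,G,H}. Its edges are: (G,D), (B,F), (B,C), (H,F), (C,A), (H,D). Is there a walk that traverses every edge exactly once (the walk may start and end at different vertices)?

Yes

Degrees: A:1, B:2, C:2, D:2, E:0, F:2, G:1, H:2
Odd-degree vertices: A, G (2 total).
With 2 odd-degree vertices and all edges in one connected piece, an Eulerian trail exists (from A to G).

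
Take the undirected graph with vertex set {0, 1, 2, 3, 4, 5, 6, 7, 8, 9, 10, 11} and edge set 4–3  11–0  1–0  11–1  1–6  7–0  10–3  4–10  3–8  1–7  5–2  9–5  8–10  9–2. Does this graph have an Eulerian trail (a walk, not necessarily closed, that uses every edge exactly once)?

Degrees: 0:3, 1:4, 2:2, 3:3, 4:2, 5:2, 6:1, 7:2, 8:2, 9:2, 10:3, 11:2
Odd-degree vertices: 0, 3, 6, 10 (4 total).
With 4 odd-degree vertices (more than two), no single trail can use every edge.

No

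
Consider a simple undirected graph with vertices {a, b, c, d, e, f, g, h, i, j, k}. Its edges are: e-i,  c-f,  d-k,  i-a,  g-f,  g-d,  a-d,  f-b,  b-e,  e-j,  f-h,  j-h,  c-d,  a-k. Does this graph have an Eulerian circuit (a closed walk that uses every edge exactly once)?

Degrees: a:3, b:2, c:2, d:4, e:3, f:4, g:2, h:2, i:2, j:2, k:2
Vertices with odd degree: a, e. An Eulerian circuit requires all degrees even.

No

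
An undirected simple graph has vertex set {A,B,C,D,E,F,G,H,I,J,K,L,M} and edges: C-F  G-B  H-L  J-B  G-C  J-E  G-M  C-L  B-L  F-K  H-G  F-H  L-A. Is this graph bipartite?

Yes

A valid 2-coloring puts {D, F, G, I, J, L} on one side and {A, B, C, E, H, K, M} on the other; every edge crosses between the two sides.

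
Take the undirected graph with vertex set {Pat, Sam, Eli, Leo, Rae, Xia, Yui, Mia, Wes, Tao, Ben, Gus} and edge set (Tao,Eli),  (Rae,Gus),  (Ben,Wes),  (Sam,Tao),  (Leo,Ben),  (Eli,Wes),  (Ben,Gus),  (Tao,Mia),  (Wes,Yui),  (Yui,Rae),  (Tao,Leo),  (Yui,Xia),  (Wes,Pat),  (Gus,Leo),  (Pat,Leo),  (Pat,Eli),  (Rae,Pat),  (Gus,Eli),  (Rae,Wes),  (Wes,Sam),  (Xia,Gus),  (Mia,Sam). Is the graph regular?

No

Degrees: Pat:4, Sam:3, Eli:4, Leo:4, Rae:4, Xia:2, Yui:3, Mia:2, Wes:6, Tao:4, Ben:3, Gus:5
Degrees are not all equal (e.g. deg(Xia)=2 but deg(Wes)=6); not regular.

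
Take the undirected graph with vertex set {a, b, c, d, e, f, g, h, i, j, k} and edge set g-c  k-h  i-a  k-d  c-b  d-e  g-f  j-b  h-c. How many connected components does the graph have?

Component: {a, i}
Component: {b, c, d, e, f, g, h, j, k}

2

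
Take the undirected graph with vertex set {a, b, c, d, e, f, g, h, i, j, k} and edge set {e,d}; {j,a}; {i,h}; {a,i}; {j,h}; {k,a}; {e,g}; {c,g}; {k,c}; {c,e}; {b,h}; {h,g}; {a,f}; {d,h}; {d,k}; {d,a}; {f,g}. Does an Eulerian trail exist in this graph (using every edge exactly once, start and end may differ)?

No

Degrees: a:5, b:1, c:3, d:4, e:3, f:2, g:4, h:5, i:2, j:2, k:3
Odd-degree vertices: a, b, c, e, h, k (6 total).
An Eulerian trail requires 0 or 2 odd-degree vertices; here there are 6.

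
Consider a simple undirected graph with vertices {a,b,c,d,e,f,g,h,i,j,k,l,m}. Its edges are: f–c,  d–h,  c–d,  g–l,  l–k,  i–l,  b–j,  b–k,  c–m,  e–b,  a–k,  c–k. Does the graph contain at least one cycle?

|V| = 13, |E| = 12, number of components = 1.
Since 12 = 13 - 1, the graph is a forest and contains no cycle.

No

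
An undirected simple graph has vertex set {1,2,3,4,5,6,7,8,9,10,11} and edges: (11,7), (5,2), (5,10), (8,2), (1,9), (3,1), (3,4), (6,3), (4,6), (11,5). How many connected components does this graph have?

Component: {1, 3, 4, 6, 9}
Component: {2, 5, 7, 8, 10, 11}

2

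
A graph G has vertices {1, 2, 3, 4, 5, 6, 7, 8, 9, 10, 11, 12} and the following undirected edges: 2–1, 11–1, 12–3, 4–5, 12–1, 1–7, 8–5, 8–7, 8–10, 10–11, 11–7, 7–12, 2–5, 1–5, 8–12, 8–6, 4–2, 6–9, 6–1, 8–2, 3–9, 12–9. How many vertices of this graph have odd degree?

Degrees: 1:6, 2:4, 3:2, 4:2, 5:4, 6:3, 7:4, 8:6, 9:3, 10:2, 11:3, 12:5
Odd-degree vertices: 6, 9, 11, 12.

4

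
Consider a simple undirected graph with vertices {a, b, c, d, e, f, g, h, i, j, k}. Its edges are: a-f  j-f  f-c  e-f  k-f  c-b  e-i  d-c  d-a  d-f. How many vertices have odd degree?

Degrees: a:2, b:1, c:3, d:3, e:2, f:6, g:0, h:0, i:1, j:1, k:1
Odd-degree vertices: b, c, d, i, j, k.

6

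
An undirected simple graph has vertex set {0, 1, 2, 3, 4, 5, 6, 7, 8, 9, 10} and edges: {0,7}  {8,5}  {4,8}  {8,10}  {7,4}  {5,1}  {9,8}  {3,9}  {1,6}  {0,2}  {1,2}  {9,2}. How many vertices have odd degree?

Degrees: 0:2, 1:3, 2:3, 3:1, 4:2, 5:2, 6:1, 7:2, 8:4, 9:3, 10:1
Odd-degree vertices: 1, 2, 3, 6, 9, 10.

6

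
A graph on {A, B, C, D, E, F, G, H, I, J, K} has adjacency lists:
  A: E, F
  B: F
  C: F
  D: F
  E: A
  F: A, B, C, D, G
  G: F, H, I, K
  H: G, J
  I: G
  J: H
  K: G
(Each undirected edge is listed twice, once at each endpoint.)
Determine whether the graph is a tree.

|V| = 11, |E| = 10.
Connected and |E| = |V| - 1, which characterizes a tree.

Yes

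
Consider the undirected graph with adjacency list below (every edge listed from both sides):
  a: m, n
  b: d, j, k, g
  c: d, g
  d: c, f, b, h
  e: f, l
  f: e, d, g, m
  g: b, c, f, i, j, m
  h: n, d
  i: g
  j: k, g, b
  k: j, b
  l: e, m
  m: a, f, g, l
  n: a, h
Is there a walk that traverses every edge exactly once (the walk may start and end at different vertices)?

Yes

Degrees: a:2, b:4, c:2, d:4, e:2, f:4, g:6, h:2, i:1, j:3, k:2, l:2, m:4, n:2
Odd-degree vertices: i, j (2 total).
The non-isolated vertices are connected and exactly 2 have odd degree, so an Eulerian trail exists (from i to j).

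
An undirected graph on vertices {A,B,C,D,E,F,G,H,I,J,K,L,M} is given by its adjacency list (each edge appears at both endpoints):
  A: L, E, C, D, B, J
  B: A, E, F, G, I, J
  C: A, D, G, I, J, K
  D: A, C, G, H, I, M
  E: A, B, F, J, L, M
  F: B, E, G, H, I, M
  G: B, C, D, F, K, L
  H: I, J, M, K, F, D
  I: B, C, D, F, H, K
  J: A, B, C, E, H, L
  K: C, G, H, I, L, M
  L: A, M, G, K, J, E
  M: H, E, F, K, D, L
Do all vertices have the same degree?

Degrees: A:6, B:6, C:6, D:6, E:6, F:6, G:6, H:6, I:6, J:6, K:6, L:6, M:6
All degrees equal 6; the graph is regular.

Yes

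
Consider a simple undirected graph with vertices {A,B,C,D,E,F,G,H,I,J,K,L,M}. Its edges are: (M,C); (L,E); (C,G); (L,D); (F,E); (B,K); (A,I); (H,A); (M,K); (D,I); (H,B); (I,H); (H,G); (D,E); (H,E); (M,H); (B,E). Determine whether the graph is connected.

Component: {J}
Component: {A, B, C, D, E, F, G, H, I, K, L, M}
There are 2 separate components, so the graph is not connected.

No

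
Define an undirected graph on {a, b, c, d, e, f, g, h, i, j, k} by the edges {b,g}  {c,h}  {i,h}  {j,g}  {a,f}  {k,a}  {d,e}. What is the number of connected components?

Component: {d, e}
Component: {a, f, k}
Component: {b, g, j}
Component: {c, h, i}

4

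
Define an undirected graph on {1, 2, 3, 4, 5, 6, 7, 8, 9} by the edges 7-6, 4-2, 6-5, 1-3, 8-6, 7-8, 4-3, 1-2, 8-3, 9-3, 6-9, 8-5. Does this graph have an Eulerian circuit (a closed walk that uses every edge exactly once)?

Yes

Degrees: 1:2, 2:2, 3:4, 4:2, 5:2, 6:4, 7:2, 8:4, 9:2
Every vertex has even degree and the edges form a single connected piece, so an Eulerian circuit exists.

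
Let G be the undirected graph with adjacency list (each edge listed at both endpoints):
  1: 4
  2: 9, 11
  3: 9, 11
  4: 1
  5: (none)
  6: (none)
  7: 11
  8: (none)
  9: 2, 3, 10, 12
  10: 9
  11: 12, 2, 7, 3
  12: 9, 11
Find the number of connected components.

Component: {5}
Component: {6}
Component: {8}
Component: {1, 4}
Component: {2, 3, 7, 9, 10, 11, 12}

5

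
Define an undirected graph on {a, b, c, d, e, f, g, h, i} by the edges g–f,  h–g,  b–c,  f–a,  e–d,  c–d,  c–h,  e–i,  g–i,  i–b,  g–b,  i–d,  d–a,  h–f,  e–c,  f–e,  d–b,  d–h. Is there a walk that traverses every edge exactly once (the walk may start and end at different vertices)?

Yes

Degrees: a:2, b:4, c:4, d:6, e:4, f:4, g:4, h:4, i:4
Odd-degree vertices: none (0 total).
The non-isolated vertices are connected and exactly 0 have odd degree, so an Eulerian trail exists.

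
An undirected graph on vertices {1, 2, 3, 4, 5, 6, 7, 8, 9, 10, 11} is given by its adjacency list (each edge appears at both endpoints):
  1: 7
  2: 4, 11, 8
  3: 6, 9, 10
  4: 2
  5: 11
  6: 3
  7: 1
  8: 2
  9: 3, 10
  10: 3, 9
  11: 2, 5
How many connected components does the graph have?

Component: {1, 7}
Component: {3, 6, 9, 10}
Component: {2, 4, 5, 8, 11}

3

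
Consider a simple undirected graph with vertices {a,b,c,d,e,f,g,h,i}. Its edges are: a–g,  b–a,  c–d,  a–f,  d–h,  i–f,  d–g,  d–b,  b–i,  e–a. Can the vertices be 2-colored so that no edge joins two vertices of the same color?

Yes

Color {b, c, e, f, g, h} black and {a, d, i} white. No edge joins two same-colored vertices, so the graph is bipartite.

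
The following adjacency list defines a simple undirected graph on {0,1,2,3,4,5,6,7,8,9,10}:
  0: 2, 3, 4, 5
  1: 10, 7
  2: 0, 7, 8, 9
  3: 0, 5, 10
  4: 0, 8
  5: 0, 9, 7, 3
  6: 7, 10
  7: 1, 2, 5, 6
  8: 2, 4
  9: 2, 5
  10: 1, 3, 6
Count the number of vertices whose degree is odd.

2

Degrees: 0:4, 1:2, 2:4, 3:3, 4:2, 5:4, 6:2, 7:4, 8:2, 9:2, 10:3
Odd-degree vertices: 3, 10.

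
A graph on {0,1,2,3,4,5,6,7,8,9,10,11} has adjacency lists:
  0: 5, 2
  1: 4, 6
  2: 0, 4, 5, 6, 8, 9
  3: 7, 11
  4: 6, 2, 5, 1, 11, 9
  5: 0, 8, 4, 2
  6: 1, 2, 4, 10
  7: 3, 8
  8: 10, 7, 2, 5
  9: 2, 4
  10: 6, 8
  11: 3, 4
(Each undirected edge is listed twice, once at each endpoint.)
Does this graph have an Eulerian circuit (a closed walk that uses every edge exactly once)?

Yes

Degrees: 0:2, 1:2, 2:6, 3:2, 4:6, 5:4, 6:4, 7:2, 8:4, 9:2, 10:2, 11:2
All degrees are even and the non-isolated vertices are connected — an Eulerian circuit exists.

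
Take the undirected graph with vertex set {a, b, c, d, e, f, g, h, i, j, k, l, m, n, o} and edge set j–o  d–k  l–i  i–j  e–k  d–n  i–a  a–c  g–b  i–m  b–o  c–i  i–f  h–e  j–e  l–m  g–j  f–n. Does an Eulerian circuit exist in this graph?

No

Degrees: a:2, b:2, c:2, d:2, e:3, f:2, g:2, h:1, i:6, j:4, k:2, l:2, m:2, n:2, o:2
e, h have odd degree; an Eulerian circuit needs every degree to be even, so none exists.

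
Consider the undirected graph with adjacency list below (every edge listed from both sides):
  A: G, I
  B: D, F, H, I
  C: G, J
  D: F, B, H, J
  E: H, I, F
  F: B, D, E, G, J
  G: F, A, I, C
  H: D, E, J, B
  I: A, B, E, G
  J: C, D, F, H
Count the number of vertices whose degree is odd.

2

Degrees: A:2, B:4, C:2, D:4, E:3, F:5, G:4, H:4, I:4, J:4
Odd-degree vertices: E, F.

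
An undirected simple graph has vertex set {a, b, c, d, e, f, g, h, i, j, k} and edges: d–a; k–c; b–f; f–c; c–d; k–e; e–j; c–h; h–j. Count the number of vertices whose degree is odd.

Degrees: a:1, b:1, c:4, d:2, e:2, f:2, g:0, h:2, i:0, j:2, k:2
Odd-degree vertices: a, b.

2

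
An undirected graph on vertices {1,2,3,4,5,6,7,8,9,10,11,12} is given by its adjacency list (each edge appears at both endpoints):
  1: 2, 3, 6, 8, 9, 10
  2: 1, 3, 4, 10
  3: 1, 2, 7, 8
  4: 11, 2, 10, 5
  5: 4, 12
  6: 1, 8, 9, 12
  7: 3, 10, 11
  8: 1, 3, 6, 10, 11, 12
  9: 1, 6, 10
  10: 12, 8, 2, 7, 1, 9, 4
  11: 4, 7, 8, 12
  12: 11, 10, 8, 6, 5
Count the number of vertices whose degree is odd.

Degrees: 1:6, 2:4, 3:4, 4:4, 5:2, 6:4, 7:3, 8:6, 9:3, 10:7, 11:4, 12:5
Odd-degree vertices: 7, 9, 10, 12.

4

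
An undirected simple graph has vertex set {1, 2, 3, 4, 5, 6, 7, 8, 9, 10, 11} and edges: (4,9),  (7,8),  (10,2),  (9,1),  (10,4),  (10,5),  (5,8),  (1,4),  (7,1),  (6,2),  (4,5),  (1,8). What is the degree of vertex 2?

2

Neighbors of 2: 6, 10.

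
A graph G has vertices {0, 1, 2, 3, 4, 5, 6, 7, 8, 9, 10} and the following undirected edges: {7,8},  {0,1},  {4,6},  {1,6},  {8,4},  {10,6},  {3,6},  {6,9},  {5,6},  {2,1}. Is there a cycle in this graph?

|V| = 11, |E| = 10, number of components = 1.
Since 10 = 11 - 1, the graph is a forest and contains no cycle.

No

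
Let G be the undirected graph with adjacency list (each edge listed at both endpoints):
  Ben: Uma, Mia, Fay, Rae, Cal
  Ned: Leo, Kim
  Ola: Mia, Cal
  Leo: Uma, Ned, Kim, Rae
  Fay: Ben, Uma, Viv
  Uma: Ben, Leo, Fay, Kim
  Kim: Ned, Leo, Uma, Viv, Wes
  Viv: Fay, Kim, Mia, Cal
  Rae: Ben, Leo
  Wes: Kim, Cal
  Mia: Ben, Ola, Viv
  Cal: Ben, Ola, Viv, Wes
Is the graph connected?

Yes

Starting from Ben and exploring outward reaches every vertex (Ben, Cal, Uma, Rae, Fay, Mia, Viv, Ola, Wes, Leo, Kim, Ned); the graph is connected.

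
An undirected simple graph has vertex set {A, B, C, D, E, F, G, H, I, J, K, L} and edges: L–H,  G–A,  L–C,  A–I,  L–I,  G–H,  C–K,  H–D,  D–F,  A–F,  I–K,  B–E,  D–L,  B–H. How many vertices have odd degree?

Degrees: A:3, B:2, C:2, D:3, E:1, F:2, G:2, H:4, I:3, J:0, K:2, L:4
Odd-degree vertices: A, D, E, I.

4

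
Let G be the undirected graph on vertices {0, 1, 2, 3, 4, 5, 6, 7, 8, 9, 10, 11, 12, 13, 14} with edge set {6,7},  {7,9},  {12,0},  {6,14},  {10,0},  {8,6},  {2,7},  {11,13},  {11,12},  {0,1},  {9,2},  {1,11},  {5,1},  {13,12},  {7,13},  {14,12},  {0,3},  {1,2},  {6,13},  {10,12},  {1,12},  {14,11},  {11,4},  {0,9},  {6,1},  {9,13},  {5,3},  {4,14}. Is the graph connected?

Starting from 0 and exploring outward reaches every vertex (0, 1, 12, 9, 3, 10, 6, 5, 2, 11, 14, 13, 7, 8, 4); the graph is connected.

Yes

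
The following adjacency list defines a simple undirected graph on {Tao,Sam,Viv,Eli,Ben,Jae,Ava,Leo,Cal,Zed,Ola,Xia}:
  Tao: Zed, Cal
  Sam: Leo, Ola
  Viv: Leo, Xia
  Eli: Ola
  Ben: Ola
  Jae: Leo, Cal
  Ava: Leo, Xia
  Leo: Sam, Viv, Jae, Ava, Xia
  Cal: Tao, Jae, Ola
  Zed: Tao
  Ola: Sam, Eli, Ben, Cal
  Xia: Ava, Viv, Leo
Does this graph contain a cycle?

|V| = 12, |E| = 14, number of components = 1.
Since 14 > 12 - 1, a cycle must exist; for instance Leo-Xia-Ava-Leo.

Yes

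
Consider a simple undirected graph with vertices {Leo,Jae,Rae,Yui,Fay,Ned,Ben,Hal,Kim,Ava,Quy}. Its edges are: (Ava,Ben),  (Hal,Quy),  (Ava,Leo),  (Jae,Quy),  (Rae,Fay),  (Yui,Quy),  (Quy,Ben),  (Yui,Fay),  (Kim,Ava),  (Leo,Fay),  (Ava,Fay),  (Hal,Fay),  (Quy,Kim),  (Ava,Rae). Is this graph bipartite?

The cycle Rae-Ava-Fay-Rae has length 3, which is odd, so the graph is not bipartite.

No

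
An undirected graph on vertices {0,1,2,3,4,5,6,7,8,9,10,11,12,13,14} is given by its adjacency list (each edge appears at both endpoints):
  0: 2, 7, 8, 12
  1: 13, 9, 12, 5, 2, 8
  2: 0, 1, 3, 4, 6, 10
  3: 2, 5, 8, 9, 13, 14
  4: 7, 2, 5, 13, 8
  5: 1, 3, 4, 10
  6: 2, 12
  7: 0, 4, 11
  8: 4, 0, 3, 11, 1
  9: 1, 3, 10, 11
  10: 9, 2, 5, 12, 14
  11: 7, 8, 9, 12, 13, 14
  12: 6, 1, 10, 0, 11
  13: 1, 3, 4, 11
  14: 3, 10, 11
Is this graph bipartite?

Yes

Color {2, 5, 7, 8, 9, 12, 13, 14} black and {0, 1, 3, 4, 6, 10, 11} white. No edge joins two same-colored vertices, so the graph is bipartite.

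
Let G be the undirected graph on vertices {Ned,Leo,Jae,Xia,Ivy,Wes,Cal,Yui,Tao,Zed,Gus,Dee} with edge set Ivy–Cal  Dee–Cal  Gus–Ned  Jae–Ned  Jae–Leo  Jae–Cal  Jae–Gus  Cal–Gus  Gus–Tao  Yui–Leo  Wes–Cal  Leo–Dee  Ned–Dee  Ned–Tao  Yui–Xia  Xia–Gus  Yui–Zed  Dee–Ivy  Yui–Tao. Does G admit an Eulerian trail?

No

Degrees: Ned:4, Leo:3, Jae:4, Xia:2, Ivy:2, Wes:1, Cal:5, Yui:4, Tao:3, Zed:1, Gus:5, Dee:4
Odd-degree vertices: Leo, Wes, Cal, Tao, Zed, Gus (6 total).
An Eulerian trail requires 0 or 2 odd-degree vertices; here there are 6.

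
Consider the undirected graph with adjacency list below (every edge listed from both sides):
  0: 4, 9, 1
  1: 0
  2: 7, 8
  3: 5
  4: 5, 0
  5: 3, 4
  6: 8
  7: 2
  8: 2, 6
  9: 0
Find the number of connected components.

Component: {2, 6, 7, 8}
Component: {0, 1, 3, 4, 5, 9}

2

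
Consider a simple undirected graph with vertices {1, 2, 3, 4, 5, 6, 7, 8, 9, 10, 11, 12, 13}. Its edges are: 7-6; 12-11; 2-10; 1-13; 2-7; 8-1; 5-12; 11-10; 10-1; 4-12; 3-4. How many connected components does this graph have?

Component: {9}
Component: {1, 2, 3, 4, 5, 6, 7, 8, 10, 11, 12, 13}

2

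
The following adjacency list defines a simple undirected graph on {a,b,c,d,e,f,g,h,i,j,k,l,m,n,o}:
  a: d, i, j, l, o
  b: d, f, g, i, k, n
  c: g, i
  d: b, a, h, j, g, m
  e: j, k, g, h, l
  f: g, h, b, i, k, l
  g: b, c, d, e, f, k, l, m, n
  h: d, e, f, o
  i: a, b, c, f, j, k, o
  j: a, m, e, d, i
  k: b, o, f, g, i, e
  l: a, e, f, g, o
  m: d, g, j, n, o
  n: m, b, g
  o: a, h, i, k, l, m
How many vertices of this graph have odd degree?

Degrees: a:5, b:6, c:2, d:6, e:5, f:6, g:9, h:4, i:7, j:5, k:6, l:5, m:5, n:3, o:6
Odd-degree vertices: a, e, g, i, j, l, m, n.

8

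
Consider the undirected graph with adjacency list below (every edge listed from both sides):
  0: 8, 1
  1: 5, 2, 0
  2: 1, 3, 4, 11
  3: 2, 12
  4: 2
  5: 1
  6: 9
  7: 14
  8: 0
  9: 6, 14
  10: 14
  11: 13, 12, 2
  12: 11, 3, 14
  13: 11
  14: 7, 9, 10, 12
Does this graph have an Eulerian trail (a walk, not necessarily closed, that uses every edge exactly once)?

No

Degrees: 0:2, 1:3, 2:4, 3:2, 4:1, 5:1, 6:1, 7:1, 8:1, 9:2, 10:1, 11:3, 12:3, 13:1, 14:4
Odd-degree vertices: 1, 4, 5, 6, 7, 8, 10, 11, 12, 13 (10 total).
With 10 odd-degree vertices (more than two), no single trail can use every edge.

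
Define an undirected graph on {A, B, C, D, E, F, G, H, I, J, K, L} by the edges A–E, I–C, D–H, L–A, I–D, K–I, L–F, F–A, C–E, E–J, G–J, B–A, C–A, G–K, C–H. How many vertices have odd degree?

4

Degrees: A:5, B:1, C:4, D:2, E:3, F:2, G:2, H:2, I:3, J:2, K:2, L:2
Odd-degree vertices: A, B, E, I.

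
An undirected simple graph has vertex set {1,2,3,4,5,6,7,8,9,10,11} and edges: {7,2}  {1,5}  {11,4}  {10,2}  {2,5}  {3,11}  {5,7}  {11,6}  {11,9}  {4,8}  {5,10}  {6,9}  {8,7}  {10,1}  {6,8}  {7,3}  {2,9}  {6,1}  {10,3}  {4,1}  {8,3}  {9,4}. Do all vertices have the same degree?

Degrees: 1:4, 2:4, 3:4, 4:4, 5:4, 6:4, 7:4, 8:4, 9:4, 10:4, 11:4
All degrees equal 4; the graph is regular.

Yes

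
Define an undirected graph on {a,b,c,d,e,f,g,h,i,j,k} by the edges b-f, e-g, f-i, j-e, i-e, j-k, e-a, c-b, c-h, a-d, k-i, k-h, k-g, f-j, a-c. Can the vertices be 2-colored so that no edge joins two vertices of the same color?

Partition the vertices as {c, d, e, f, k} vs {a, b, g, h, i, j}. Each listed edge has one endpoint in each part, so the graph is bipartite.

Yes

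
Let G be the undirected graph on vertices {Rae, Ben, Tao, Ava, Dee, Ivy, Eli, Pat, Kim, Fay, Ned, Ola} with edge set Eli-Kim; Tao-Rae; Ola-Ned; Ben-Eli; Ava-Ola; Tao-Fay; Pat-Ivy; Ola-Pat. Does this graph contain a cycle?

No

The graph has 12 vertices, 8 edges, and 4 connected components.
Since 8 = 12 - 4, the graph is a forest and contains no cycle.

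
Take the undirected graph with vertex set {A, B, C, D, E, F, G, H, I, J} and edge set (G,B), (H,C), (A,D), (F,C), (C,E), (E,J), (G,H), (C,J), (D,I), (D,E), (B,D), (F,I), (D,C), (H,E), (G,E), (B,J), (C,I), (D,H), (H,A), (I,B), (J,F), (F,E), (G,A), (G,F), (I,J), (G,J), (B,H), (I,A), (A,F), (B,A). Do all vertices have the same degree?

Degrees: A:6, B:6, C:6, D:6, E:6, F:6, G:6, H:6, I:6, J:6
Every vertex has degree 6, so the graph is 6-regular.

Yes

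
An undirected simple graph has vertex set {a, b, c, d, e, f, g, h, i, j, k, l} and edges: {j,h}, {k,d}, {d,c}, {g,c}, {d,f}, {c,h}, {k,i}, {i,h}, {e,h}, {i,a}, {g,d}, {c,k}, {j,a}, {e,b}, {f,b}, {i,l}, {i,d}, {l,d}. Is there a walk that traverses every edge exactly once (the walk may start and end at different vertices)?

Degrees: a:2, b:2, c:4, d:6, e:2, f:2, g:2, h:4, i:5, j:2, k:3, l:2
Odd-degree vertices: i, k (2 total).
With 2 odd-degree vertices and all edges in one connected piece, an Eulerian trail exists (from i to k).

Yes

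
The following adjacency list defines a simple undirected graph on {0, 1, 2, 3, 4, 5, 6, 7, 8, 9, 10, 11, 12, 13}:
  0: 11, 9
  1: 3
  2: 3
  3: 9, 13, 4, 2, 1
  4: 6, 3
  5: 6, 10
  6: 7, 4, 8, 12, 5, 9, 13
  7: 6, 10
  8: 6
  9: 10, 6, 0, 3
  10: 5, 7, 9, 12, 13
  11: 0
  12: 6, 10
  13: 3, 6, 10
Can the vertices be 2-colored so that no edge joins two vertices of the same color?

Yes

A valid 2-coloring puts {1, 2, 4, 5, 7, 8, 9, 11, 12, 13} on one side and {0, 3, 6, 10} on the other; every edge crosses between the two sides.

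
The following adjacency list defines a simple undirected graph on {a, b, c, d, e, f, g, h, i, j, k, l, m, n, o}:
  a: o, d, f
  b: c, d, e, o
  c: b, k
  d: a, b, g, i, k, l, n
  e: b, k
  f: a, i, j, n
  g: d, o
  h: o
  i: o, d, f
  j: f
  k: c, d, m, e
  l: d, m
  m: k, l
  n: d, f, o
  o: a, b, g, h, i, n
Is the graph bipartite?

Yes

A valid 2-coloring puts {c, d, e, f, m, o} on one side and {a, b, g, h, i, j, k, l, n} on the other; every edge crosses between the two sides.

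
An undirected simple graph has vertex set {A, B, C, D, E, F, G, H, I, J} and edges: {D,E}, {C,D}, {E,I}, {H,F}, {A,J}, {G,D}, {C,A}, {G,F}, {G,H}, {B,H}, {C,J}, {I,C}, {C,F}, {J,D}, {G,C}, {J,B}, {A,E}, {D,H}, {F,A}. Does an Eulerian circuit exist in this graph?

No

Degrees: A:4, B:2, C:6, D:5, E:3, F:4, G:4, H:4, I:2, J:4
Vertices with odd degree: D, E. An Eulerian circuit requires all degrees even.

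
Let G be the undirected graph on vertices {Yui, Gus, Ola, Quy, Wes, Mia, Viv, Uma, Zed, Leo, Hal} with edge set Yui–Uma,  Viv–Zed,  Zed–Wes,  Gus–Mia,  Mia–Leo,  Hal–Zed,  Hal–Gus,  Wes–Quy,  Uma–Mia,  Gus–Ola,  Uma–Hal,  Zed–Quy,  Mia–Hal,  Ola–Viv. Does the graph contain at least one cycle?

The graph has 11 vertices, 14 edges, and 1 connected component.
One cycle is Zed-Quy-Wes-Zed.

Yes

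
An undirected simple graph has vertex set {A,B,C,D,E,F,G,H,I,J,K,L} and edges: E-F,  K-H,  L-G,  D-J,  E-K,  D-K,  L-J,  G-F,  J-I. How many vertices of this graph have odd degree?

Degrees: A:0, B:0, C:0, D:2, E:2, F:2, G:2, H:1, I:1, J:3, K:3, L:2
Odd-degree vertices: H, I, J, K.

4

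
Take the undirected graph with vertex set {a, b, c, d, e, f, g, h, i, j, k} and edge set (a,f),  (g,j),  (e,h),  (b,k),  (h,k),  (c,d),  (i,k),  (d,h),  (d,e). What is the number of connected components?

3

Component: {a, f}
Component: {g, j}
Component: {b, c, d, e, h, i, k}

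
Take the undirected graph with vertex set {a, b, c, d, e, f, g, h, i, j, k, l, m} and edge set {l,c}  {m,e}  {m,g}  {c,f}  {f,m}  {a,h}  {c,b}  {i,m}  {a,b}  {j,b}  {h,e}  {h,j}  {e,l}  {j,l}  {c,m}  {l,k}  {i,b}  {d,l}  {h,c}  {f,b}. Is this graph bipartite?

f-c-m-f is an odd cycle (length 3), and a bipartite graph can contain only even cycles.

No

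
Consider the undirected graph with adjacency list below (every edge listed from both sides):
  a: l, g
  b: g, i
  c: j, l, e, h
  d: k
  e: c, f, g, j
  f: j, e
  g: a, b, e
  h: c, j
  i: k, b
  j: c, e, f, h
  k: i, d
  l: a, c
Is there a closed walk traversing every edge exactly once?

No

Degrees: a:2, b:2, c:4, d:1, e:4, f:2, g:3, h:2, i:2, j:4, k:2, l:2
d, g have odd degree; an Eulerian circuit needs every degree to be even, so none exists.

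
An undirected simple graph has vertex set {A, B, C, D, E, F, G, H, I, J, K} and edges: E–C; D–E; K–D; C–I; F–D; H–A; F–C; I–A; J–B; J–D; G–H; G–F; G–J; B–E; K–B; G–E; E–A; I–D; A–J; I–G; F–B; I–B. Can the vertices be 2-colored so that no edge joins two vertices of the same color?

Yes

Color {E, F, H, I, J, K} black and {A, B, C, D, G} white. No edge joins two same-colored vertices, so the graph is bipartite.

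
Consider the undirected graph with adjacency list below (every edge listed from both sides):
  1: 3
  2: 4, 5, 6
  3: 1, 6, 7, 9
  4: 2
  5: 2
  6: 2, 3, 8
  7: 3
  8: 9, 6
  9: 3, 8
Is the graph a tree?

The graph has 9 vertices and 9 edges.
A tree on 9 vertices has exactly 8 edges; this graph has 9, so it contains a cycle and is not a tree.

No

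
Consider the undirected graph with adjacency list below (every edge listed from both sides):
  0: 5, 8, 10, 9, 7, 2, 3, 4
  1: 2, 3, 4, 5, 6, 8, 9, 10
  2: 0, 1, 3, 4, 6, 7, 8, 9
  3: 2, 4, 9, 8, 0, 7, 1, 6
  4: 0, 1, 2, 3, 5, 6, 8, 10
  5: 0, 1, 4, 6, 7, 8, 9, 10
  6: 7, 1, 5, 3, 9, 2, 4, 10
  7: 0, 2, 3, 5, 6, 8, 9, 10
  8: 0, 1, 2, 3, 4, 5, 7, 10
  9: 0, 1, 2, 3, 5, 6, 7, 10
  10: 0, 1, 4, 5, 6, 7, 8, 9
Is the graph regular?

Yes

Degrees: 0:8, 1:8, 2:8, 3:8, 4:8, 5:8, 6:8, 7:8, 8:8, 9:8, 10:8
Every vertex has degree 8, so the graph is 8-regular.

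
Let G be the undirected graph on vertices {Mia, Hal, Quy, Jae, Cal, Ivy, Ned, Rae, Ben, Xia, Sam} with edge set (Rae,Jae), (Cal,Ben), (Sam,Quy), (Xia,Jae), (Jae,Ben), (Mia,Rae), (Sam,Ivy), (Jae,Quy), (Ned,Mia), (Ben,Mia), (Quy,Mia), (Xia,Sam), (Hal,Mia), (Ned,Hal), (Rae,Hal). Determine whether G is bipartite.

No

Ned-Hal-Mia-Ned is an odd cycle (length 3), and a bipartite graph can contain only even cycles.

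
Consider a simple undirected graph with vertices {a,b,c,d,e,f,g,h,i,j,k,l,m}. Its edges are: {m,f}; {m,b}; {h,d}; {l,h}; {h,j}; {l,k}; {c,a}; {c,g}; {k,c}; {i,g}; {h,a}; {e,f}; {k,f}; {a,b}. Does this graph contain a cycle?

The graph has 13 vertices, 14 edges, and 1 connected component.
One cycle is a-c-k-f-m-b-a.

Yes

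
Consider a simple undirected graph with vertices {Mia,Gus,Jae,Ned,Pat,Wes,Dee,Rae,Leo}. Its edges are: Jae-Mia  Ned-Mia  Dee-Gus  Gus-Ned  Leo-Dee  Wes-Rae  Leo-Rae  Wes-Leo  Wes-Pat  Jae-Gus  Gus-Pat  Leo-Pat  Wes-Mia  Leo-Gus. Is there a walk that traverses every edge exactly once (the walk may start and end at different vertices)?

No

Degrees: Mia:3, Gus:5, Jae:2, Ned:2, Pat:3, Wes:4, Dee:2, Rae:2, Leo:5
Odd-degree vertices: Mia, Gus, Pat, Leo (4 total).
With 4 odd-degree vertices (more than two), no single trail can use every edge.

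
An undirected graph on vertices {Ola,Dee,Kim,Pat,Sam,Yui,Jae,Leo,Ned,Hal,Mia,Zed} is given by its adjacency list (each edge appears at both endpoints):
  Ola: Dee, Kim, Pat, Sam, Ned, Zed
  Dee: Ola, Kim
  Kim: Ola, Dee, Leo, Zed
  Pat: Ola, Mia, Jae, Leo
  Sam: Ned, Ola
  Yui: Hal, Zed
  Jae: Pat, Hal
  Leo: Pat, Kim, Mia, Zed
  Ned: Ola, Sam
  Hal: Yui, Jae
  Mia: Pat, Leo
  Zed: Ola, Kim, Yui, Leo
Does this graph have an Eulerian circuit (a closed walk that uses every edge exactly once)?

Degrees: Ola:6, Dee:2, Kim:4, Pat:4, Sam:2, Yui:2, Jae:2, Leo:4, Ned:2, Hal:2, Mia:2, Zed:4
All degrees are even and the non-isolated vertices are connected — an Eulerian circuit exists.

Yes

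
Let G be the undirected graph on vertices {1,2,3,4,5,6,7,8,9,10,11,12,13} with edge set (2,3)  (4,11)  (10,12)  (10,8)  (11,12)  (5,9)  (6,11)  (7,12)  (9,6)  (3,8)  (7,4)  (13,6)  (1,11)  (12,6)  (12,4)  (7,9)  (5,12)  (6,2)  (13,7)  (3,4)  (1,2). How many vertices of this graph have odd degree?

Degrees: 1:2, 2:3, 3:3, 4:4, 5:2, 6:5, 7:4, 8:2, 9:3, 10:2, 11:4, 12:6, 13:2
Odd-degree vertices: 2, 3, 6, 9.

4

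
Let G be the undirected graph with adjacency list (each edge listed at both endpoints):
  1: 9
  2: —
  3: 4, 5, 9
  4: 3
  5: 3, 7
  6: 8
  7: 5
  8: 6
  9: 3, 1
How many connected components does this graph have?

Component: {2}
Component: {6, 8}
Component: {1, 3, 4, 5, 7, 9}

3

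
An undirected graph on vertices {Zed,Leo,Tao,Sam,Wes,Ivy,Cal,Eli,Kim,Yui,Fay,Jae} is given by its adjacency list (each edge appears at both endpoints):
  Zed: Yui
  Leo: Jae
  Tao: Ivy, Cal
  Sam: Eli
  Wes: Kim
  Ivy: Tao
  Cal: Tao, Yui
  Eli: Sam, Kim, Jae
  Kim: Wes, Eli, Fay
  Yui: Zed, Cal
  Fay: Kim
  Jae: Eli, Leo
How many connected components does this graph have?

2

Component: {Zed, Tao, Ivy, Cal, Yui}
Component: {Leo, Sam, Wes, Eli, Kim, Fay, Jae}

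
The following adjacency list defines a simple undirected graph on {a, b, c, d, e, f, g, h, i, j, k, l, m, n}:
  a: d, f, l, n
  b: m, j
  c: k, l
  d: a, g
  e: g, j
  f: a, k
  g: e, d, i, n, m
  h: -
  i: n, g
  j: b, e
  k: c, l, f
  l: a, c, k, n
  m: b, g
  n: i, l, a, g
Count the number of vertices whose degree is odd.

Degrees: a:4, b:2, c:2, d:2, e:2, f:2, g:5, h:0, i:2, j:2, k:3, l:4, m:2, n:4
Odd-degree vertices: g, k.

2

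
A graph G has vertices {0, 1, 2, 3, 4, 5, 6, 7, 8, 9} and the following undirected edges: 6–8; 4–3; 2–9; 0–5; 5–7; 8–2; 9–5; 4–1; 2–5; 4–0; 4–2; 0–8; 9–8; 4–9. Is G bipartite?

No

The cycle 8-2-9-8 has length 3, which is odd, so the graph is not bipartite.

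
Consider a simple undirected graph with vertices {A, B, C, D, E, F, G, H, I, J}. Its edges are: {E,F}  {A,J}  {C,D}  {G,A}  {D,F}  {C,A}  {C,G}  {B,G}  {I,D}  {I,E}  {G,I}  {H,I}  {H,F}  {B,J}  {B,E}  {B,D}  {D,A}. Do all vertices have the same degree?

No

Degrees: A:4, B:4, C:3, D:5, E:3, F:3, G:4, H:2, I:4, J:2
Vertex H has degree 2 while D has degree 5, so the graph is not regular.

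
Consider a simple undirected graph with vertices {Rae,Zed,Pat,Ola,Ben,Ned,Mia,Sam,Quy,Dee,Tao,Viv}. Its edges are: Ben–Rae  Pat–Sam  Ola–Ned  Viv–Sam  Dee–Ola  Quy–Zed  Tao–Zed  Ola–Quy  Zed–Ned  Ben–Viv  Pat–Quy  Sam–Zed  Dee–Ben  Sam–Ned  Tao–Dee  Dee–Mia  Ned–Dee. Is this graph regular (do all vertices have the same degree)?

Degrees: Rae:1, Zed:4, Pat:2, Ola:3, Ben:3, Ned:4, Mia:1, Sam:4, Quy:3, Dee:5, Tao:2, Viv:2
Degrees are not all equal (e.g. deg(Rae)=1 but deg(Dee)=5); not regular.

No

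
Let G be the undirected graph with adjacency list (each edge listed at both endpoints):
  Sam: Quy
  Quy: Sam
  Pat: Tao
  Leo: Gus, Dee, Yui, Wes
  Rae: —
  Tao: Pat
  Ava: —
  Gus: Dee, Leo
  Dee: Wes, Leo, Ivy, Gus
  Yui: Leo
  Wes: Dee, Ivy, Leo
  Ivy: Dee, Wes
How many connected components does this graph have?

5

Component: {Rae}
Component: {Ava}
Component: {Sam, Quy}
Component: {Pat, Tao}
Component: {Leo, Gus, Dee, Yui, Wes, Ivy}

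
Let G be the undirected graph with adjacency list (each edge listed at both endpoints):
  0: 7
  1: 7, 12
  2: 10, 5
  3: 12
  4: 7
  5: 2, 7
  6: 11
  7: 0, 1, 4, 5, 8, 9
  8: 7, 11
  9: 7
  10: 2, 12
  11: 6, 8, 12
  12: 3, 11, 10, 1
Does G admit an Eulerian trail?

No

Degrees: 0:1, 1:2, 2:2, 3:1, 4:1, 5:2, 6:1, 7:6, 8:2, 9:1, 10:2, 11:3, 12:4
Odd-degree vertices: 0, 3, 4, 6, 9, 11 (6 total).
With 6 odd-degree vertices (more than two), no single trail can use every edge.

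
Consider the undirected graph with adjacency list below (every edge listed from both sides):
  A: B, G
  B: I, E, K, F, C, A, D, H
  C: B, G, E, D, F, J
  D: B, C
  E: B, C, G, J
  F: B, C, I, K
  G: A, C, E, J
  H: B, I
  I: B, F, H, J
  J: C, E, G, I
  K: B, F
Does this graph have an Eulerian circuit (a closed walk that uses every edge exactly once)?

Yes

Degrees: A:2, B:8, C:6, D:2, E:4, F:4, G:4, H:2, I:4, J:4, K:2
All degrees are even and the non-isolated vertices are connected — an Eulerian circuit exists.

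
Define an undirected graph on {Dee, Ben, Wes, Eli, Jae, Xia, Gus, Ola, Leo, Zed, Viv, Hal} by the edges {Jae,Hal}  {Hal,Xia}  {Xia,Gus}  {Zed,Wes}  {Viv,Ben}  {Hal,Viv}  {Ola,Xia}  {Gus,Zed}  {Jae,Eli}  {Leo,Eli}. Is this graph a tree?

No

The graph has 12 vertices and 10 edges.
It splits into 2 components, so it cannot be a tree.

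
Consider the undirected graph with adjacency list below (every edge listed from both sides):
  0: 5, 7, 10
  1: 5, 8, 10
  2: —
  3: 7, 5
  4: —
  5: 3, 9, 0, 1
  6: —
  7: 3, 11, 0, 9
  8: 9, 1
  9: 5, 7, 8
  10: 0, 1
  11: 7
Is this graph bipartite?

Partition the vertices as {2, 4, 5, 6, 7, 8, 10} vs {0, 1, 3, 9, 11}. Each listed edge has one endpoint in each part, so the graph is bipartite.

Yes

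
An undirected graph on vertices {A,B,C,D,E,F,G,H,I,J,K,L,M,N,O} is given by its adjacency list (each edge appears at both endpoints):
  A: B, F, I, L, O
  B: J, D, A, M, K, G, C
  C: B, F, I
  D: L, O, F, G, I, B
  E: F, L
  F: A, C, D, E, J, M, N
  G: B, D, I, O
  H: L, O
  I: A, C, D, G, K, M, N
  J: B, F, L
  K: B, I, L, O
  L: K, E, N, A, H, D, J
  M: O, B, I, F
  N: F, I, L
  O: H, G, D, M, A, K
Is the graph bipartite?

No

G-D-O-G is an odd cycle (length 3), and a bipartite graph can contain only even cycles.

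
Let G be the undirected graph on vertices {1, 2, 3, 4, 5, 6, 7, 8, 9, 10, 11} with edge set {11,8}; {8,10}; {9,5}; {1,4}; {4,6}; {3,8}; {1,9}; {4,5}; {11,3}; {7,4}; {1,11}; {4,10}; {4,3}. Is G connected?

No

Component: {2}
Component: {1, 3, 4, 5, 6, 7, 8, 9, 10, 11}
No edge joins these 2 groups, so the graph is disconnected.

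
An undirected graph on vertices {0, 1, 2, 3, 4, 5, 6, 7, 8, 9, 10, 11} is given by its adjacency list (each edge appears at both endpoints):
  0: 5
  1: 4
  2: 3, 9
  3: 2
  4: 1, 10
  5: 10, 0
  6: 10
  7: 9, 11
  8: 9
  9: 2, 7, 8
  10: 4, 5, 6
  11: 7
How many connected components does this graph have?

Component: {0, 1, 4, 5, 6, 10}
Component: {2, 3, 7, 8, 9, 11}

2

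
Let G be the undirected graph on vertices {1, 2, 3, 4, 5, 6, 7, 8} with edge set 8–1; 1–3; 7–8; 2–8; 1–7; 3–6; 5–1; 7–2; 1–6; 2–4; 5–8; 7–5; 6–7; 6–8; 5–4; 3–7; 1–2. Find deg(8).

Neighbors of 8: 1, 2, 5, 6, 7.

5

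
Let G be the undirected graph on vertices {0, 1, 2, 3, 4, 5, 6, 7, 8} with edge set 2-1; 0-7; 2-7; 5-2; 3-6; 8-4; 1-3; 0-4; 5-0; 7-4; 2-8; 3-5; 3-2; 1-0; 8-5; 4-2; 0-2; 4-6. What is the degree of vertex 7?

Neighbors of 7: 0, 2, 4.

3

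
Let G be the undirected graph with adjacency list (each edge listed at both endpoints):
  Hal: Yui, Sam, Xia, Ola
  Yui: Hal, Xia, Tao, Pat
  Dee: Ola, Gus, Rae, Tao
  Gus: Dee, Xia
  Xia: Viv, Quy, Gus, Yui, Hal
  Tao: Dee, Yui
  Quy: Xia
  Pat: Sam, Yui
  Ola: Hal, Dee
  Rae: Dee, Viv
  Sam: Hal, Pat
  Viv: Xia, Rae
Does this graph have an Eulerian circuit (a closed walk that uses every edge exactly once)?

Degrees: Hal:4, Yui:4, Dee:4, Gus:2, Xia:5, Tao:2, Quy:1, Pat:2, Ola:2, Rae:2, Sam:2, Viv:2
Xia, Quy have odd degree; an Eulerian circuit needs every degree to be even, so none exists.

No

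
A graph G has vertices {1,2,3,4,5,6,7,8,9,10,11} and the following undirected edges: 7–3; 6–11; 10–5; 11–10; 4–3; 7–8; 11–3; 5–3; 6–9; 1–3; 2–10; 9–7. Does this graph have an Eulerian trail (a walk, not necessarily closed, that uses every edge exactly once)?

No

Degrees: 1:1, 2:1, 3:5, 4:1, 5:2, 6:2, 7:3, 8:1, 9:2, 10:3, 11:3
Odd-degree vertices: 1, 2, 3, 4, 7, 8, 10, 11 (8 total).
An Eulerian trail requires 0 or 2 odd-degree vertices; here there are 8.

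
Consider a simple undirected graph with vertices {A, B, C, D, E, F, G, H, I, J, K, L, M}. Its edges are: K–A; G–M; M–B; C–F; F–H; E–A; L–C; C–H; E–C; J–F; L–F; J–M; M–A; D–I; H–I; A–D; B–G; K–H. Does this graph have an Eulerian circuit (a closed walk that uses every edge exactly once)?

Yes

Degrees: A:4, B:2, C:4, D:2, E:2, F:4, G:2, H:4, I:2, J:2, K:2, L:2, M:4
Every vertex has even degree and the edges form a single connected piece, so an Eulerian circuit exists.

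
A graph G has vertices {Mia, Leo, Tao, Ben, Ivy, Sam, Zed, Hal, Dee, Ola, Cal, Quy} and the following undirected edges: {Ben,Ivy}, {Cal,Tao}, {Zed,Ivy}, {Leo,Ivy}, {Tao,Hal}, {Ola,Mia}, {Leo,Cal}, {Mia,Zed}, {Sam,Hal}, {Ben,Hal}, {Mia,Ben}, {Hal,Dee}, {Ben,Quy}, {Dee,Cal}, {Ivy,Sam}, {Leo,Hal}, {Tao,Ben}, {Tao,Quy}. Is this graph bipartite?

Tao-Ben-Quy-Tao is an odd cycle (length 3), and a bipartite graph can contain only even cycles.

No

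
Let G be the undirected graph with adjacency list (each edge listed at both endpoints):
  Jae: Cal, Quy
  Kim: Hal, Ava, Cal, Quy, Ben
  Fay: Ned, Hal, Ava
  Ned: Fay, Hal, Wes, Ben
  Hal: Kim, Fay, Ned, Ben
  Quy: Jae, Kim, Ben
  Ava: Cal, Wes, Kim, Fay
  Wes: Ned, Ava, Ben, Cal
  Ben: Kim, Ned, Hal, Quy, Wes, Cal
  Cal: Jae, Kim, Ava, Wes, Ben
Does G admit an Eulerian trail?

No

Degrees: Jae:2, Kim:5, Fay:3, Ned:4, Hal:4, Quy:3, Ava:4, Wes:4, Ben:6, Cal:5
Odd-degree vertices: Kim, Fay, Quy, Cal (4 total).
An Eulerian trail requires 0 or 2 odd-degree vertices; here there are 4.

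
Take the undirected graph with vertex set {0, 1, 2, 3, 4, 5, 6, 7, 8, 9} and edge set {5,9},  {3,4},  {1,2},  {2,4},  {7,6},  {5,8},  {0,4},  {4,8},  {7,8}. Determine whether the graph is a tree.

The graph has 10 vertices and 9 edges.
It is connected with exactly 9 edges, hence acyclic — it is a tree.

Yes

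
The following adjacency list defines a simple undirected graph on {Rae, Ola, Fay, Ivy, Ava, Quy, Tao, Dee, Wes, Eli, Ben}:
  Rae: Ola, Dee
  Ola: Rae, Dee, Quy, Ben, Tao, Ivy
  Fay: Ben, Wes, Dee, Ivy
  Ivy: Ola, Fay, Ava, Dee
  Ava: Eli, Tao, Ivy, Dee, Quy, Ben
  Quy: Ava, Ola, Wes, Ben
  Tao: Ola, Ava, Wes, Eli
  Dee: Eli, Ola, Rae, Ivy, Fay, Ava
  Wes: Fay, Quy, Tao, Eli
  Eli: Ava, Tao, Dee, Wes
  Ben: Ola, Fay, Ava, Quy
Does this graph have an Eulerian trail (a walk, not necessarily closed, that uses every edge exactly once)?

Degrees: Rae:2, Ola:6, Fay:4, Ivy:4, Ava:6, Quy:4, Tao:4, Dee:6, Wes:4, Eli:4, Ben:4
Odd-degree vertices: none (0 total).
The non-isolated vertices are connected and exactly 0 have odd degree, so an Eulerian trail exists.

Yes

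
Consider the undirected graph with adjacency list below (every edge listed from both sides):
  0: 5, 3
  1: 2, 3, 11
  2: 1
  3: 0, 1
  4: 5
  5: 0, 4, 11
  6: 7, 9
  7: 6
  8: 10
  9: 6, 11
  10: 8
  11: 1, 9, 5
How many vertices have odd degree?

Degrees: 0:2, 1:3, 2:1, 3:2, 4:1, 5:3, 6:2, 7:1, 8:1, 9:2, 10:1, 11:3
Odd-degree vertices: 1, 2, 4, 5, 7, 8, 10, 11.

8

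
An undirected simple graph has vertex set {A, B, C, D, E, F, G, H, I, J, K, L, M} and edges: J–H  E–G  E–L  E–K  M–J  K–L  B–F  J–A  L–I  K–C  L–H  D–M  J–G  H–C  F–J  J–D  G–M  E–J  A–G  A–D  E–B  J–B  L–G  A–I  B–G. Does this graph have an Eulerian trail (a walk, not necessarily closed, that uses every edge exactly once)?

No

Degrees: A:4, B:4, C:2, D:3, E:5, F:2, G:6, H:3, I:2, J:8, K:3, L:5, M:3
Odd-degree vertices: D, E, H, K, L, M (6 total).
An Eulerian trail requires 0 or 2 odd-degree vertices; here there are 6.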